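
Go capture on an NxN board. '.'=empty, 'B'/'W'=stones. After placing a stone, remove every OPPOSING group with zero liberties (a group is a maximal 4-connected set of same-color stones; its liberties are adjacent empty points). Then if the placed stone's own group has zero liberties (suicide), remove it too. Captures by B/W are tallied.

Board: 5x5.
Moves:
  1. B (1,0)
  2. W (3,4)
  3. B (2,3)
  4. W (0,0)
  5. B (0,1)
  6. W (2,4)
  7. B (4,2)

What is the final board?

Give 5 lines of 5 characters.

Move 1: B@(1,0) -> caps B=0 W=0
Move 2: W@(3,4) -> caps B=0 W=0
Move 3: B@(2,3) -> caps B=0 W=0
Move 4: W@(0,0) -> caps B=0 W=0
Move 5: B@(0,1) -> caps B=1 W=0
Move 6: W@(2,4) -> caps B=1 W=0
Move 7: B@(4,2) -> caps B=1 W=0

Answer: .B...
B....
...BW
....W
..B..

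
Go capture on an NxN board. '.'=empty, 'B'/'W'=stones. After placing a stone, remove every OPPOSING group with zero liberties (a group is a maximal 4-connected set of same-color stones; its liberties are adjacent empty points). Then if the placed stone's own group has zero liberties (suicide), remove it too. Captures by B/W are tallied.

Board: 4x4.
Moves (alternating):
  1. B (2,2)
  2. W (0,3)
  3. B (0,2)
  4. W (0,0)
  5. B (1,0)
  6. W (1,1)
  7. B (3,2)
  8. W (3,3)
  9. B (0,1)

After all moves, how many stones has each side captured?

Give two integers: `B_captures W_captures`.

Answer: 1 0

Derivation:
Move 1: B@(2,2) -> caps B=0 W=0
Move 2: W@(0,3) -> caps B=0 W=0
Move 3: B@(0,2) -> caps B=0 W=0
Move 4: W@(0,0) -> caps B=0 W=0
Move 5: B@(1,0) -> caps B=0 W=0
Move 6: W@(1,1) -> caps B=0 W=0
Move 7: B@(3,2) -> caps B=0 W=0
Move 8: W@(3,3) -> caps B=0 W=0
Move 9: B@(0,1) -> caps B=1 W=0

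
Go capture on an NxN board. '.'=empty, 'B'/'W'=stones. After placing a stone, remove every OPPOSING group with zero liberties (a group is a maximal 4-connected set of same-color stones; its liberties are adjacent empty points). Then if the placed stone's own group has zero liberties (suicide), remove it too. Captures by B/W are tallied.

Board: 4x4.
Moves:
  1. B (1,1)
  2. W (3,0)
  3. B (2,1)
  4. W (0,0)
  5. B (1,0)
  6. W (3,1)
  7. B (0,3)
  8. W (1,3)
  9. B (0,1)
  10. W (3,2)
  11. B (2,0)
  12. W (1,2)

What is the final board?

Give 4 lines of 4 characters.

Answer: .B.B
BBWW
BB..
WWW.

Derivation:
Move 1: B@(1,1) -> caps B=0 W=0
Move 2: W@(3,0) -> caps B=0 W=0
Move 3: B@(2,1) -> caps B=0 W=0
Move 4: W@(0,0) -> caps B=0 W=0
Move 5: B@(1,0) -> caps B=0 W=0
Move 6: W@(3,1) -> caps B=0 W=0
Move 7: B@(0,3) -> caps B=0 W=0
Move 8: W@(1,3) -> caps B=0 W=0
Move 9: B@(0,1) -> caps B=1 W=0
Move 10: W@(3,2) -> caps B=1 W=0
Move 11: B@(2,0) -> caps B=1 W=0
Move 12: W@(1,2) -> caps B=1 W=0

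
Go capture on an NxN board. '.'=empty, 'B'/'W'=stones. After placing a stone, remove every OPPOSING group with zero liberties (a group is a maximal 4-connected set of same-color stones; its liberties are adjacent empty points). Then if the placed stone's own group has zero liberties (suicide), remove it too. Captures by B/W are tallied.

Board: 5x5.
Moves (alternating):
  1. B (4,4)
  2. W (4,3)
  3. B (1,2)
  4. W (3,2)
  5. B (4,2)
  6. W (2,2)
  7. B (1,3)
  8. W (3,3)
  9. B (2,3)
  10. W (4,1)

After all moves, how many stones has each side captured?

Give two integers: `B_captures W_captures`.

Answer: 0 1

Derivation:
Move 1: B@(4,4) -> caps B=0 W=0
Move 2: W@(4,3) -> caps B=0 W=0
Move 3: B@(1,2) -> caps B=0 W=0
Move 4: W@(3,2) -> caps B=0 W=0
Move 5: B@(4,2) -> caps B=0 W=0
Move 6: W@(2,2) -> caps B=0 W=0
Move 7: B@(1,3) -> caps B=0 W=0
Move 8: W@(3,3) -> caps B=0 W=0
Move 9: B@(2,3) -> caps B=0 W=0
Move 10: W@(4,1) -> caps B=0 W=1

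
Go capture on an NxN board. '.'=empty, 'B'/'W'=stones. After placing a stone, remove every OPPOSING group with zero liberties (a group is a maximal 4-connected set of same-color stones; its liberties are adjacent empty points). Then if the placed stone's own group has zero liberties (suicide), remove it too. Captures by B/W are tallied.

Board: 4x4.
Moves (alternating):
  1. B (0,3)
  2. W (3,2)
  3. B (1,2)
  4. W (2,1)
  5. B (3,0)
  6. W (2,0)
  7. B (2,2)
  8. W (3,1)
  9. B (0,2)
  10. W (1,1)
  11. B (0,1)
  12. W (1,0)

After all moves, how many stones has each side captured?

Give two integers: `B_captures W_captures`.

Move 1: B@(0,3) -> caps B=0 W=0
Move 2: W@(3,2) -> caps B=0 W=0
Move 3: B@(1,2) -> caps B=0 W=0
Move 4: W@(2,1) -> caps B=0 W=0
Move 5: B@(3,0) -> caps B=0 W=0
Move 6: W@(2,0) -> caps B=0 W=0
Move 7: B@(2,2) -> caps B=0 W=0
Move 8: W@(3,1) -> caps B=0 W=1
Move 9: B@(0,2) -> caps B=0 W=1
Move 10: W@(1,1) -> caps B=0 W=1
Move 11: B@(0,1) -> caps B=0 W=1
Move 12: W@(1,0) -> caps B=0 W=1

Answer: 0 1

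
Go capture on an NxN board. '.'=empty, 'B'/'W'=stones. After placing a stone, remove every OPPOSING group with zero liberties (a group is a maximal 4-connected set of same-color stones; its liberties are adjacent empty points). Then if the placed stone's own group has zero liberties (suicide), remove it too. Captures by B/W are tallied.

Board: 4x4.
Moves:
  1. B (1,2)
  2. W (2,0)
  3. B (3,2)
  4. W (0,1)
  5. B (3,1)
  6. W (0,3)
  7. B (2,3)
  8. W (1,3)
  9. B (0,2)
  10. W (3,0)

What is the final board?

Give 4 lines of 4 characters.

Answer: .WB.
..B.
W..B
WBB.

Derivation:
Move 1: B@(1,2) -> caps B=0 W=0
Move 2: W@(2,0) -> caps B=0 W=0
Move 3: B@(3,2) -> caps B=0 W=0
Move 4: W@(0,1) -> caps B=0 W=0
Move 5: B@(3,1) -> caps B=0 W=0
Move 6: W@(0,3) -> caps B=0 W=0
Move 7: B@(2,3) -> caps B=0 W=0
Move 8: W@(1,3) -> caps B=0 W=0
Move 9: B@(0,2) -> caps B=2 W=0
Move 10: W@(3,0) -> caps B=2 W=0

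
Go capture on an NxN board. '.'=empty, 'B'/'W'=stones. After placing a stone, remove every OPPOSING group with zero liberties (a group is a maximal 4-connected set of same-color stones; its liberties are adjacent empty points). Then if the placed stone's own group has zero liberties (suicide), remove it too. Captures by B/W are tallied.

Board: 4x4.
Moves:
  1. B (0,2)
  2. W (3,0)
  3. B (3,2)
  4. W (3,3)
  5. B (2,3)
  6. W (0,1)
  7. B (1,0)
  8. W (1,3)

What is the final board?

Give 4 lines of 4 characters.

Answer: .WB.
B..W
...B
W.B.

Derivation:
Move 1: B@(0,2) -> caps B=0 W=0
Move 2: W@(3,0) -> caps B=0 W=0
Move 3: B@(3,2) -> caps B=0 W=0
Move 4: W@(3,3) -> caps B=0 W=0
Move 5: B@(2,3) -> caps B=1 W=0
Move 6: W@(0,1) -> caps B=1 W=0
Move 7: B@(1,0) -> caps B=1 W=0
Move 8: W@(1,3) -> caps B=1 W=0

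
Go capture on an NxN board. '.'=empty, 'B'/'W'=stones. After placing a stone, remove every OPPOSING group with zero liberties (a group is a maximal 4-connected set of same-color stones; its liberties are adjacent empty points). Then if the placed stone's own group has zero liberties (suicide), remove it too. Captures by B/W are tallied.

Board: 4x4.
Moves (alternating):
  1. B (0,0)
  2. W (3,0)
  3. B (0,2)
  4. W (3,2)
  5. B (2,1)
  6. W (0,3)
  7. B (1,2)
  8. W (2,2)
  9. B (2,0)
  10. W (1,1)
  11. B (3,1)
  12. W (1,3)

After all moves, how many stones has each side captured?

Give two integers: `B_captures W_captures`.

Move 1: B@(0,0) -> caps B=0 W=0
Move 2: W@(3,0) -> caps B=0 W=0
Move 3: B@(0,2) -> caps B=0 W=0
Move 4: W@(3,2) -> caps B=0 W=0
Move 5: B@(2,1) -> caps B=0 W=0
Move 6: W@(0,3) -> caps B=0 W=0
Move 7: B@(1,2) -> caps B=0 W=0
Move 8: W@(2,2) -> caps B=0 W=0
Move 9: B@(2,0) -> caps B=0 W=0
Move 10: W@(1,1) -> caps B=0 W=0
Move 11: B@(3,1) -> caps B=1 W=0
Move 12: W@(1,3) -> caps B=1 W=0

Answer: 1 0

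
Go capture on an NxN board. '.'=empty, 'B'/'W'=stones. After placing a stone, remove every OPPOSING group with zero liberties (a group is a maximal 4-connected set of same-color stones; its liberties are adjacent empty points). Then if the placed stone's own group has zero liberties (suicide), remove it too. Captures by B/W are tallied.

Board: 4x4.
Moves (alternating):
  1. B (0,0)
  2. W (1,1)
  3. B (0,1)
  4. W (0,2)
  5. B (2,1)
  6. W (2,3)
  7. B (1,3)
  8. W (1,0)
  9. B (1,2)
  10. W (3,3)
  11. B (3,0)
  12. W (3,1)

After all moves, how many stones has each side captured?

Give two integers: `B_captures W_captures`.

Answer: 0 2

Derivation:
Move 1: B@(0,0) -> caps B=0 W=0
Move 2: W@(1,1) -> caps B=0 W=0
Move 3: B@(0,1) -> caps B=0 W=0
Move 4: W@(0,2) -> caps B=0 W=0
Move 5: B@(2,1) -> caps B=0 W=0
Move 6: W@(2,3) -> caps B=0 W=0
Move 7: B@(1,3) -> caps B=0 W=0
Move 8: W@(1,0) -> caps B=0 W=2
Move 9: B@(1,2) -> caps B=0 W=2
Move 10: W@(3,3) -> caps B=0 W=2
Move 11: B@(3,0) -> caps B=0 W=2
Move 12: W@(3,1) -> caps B=0 W=2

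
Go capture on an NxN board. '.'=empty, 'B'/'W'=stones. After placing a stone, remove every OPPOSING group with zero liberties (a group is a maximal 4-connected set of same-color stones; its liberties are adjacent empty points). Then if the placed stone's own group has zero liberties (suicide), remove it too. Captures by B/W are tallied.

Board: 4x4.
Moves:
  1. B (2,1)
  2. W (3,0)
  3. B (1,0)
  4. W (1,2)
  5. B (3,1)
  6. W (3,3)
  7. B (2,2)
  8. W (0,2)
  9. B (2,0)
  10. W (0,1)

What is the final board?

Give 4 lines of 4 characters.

Answer: .WW.
B.W.
BBB.
.B.W

Derivation:
Move 1: B@(2,1) -> caps B=0 W=0
Move 2: W@(3,0) -> caps B=0 W=0
Move 3: B@(1,0) -> caps B=0 W=0
Move 4: W@(1,2) -> caps B=0 W=0
Move 5: B@(3,1) -> caps B=0 W=0
Move 6: W@(3,3) -> caps B=0 W=0
Move 7: B@(2,2) -> caps B=0 W=0
Move 8: W@(0,2) -> caps B=0 W=0
Move 9: B@(2,0) -> caps B=1 W=0
Move 10: W@(0,1) -> caps B=1 W=0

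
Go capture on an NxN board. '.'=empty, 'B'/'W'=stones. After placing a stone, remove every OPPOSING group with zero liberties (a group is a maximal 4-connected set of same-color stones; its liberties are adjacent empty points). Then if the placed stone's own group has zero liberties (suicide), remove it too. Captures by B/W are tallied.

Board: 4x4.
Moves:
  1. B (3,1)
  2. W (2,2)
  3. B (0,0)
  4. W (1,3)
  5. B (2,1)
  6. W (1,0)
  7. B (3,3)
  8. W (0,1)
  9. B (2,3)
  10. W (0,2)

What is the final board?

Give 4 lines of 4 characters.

Answer: .WW.
W..W
.BWB
.B.B

Derivation:
Move 1: B@(3,1) -> caps B=0 W=0
Move 2: W@(2,2) -> caps B=0 W=0
Move 3: B@(0,0) -> caps B=0 W=0
Move 4: W@(1,3) -> caps B=0 W=0
Move 5: B@(2,1) -> caps B=0 W=0
Move 6: W@(1,0) -> caps B=0 W=0
Move 7: B@(3,3) -> caps B=0 W=0
Move 8: W@(0,1) -> caps B=0 W=1
Move 9: B@(2,3) -> caps B=0 W=1
Move 10: W@(0,2) -> caps B=0 W=1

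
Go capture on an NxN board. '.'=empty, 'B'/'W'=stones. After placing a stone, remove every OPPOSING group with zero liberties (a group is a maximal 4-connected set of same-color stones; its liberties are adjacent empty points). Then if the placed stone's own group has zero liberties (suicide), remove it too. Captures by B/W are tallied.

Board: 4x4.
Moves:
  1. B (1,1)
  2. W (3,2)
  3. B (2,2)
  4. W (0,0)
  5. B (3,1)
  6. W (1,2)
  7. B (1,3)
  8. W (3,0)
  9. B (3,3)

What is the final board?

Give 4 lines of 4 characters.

Answer: W...
.BWB
..B.
WB.B

Derivation:
Move 1: B@(1,1) -> caps B=0 W=0
Move 2: W@(3,2) -> caps B=0 W=0
Move 3: B@(2,2) -> caps B=0 W=0
Move 4: W@(0,0) -> caps B=0 W=0
Move 5: B@(3,1) -> caps B=0 W=0
Move 6: W@(1,2) -> caps B=0 W=0
Move 7: B@(1,3) -> caps B=0 W=0
Move 8: W@(3,0) -> caps B=0 W=0
Move 9: B@(3,3) -> caps B=1 W=0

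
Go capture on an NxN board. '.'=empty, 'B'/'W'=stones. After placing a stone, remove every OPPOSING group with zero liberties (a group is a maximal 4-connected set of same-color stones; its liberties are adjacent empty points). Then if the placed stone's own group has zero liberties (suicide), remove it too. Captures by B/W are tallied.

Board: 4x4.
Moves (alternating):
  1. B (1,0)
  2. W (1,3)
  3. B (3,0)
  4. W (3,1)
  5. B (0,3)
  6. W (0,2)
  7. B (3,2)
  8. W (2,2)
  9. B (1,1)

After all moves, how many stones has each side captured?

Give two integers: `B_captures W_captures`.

Answer: 0 1

Derivation:
Move 1: B@(1,0) -> caps B=0 W=0
Move 2: W@(1,3) -> caps B=0 W=0
Move 3: B@(3,0) -> caps B=0 W=0
Move 4: W@(3,1) -> caps B=0 W=0
Move 5: B@(0,3) -> caps B=0 W=0
Move 6: W@(0,2) -> caps B=0 W=1
Move 7: B@(3,2) -> caps B=0 W=1
Move 8: W@(2,2) -> caps B=0 W=1
Move 9: B@(1,1) -> caps B=0 W=1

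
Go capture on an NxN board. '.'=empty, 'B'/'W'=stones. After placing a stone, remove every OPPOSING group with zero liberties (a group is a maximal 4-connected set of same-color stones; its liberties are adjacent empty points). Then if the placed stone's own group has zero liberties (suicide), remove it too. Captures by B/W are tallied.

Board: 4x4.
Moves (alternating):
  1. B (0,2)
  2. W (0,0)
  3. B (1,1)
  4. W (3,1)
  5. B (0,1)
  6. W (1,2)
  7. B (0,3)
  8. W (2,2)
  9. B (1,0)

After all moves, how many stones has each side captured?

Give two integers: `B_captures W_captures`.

Move 1: B@(0,2) -> caps B=0 W=0
Move 2: W@(0,0) -> caps B=0 W=0
Move 3: B@(1,1) -> caps B=0 W=0
Move 4: W@(3,1) -> caps B=0 W=0
Move 5: B@(0,1) -> caps B=0 W=0
Move 6: W@(1,2) -> caps B=0 W=0
Move 7: B@(0,3) -> caps B=0 W=0
Move 8: W@(2,2) -> caps B=0 W=0
Move 9: B@(1,0) -> caps B=1 W=0

Answer: 1 0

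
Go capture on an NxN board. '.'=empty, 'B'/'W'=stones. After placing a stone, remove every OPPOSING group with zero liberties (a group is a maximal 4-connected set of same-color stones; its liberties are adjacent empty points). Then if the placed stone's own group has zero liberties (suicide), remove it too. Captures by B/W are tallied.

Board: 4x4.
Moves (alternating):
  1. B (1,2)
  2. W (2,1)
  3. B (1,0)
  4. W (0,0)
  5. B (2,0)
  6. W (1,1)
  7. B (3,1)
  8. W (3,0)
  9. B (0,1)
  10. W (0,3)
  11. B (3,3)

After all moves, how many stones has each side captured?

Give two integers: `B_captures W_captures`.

Move 1: B@(1,2) -> caps B=0 W=0
Move 2: W@(2,1) -> caps B=0 W=0
Move 3: B@(1,0) -> caps B=0 W=0
Move 4: W@(0,0) -> caps B=0 W=0
Move 5: B@(2,0) -> caps B=0 W=0
Move 6: W@(1,1) -> caps B=0 W=0
Move 7: B@(3,1) -> caps B=0 W=0
Move 8: W@(3,0) -> caps B=0 W=2
Move 9: B@(0,1) -> caps B=0 W=2
Move 10: W@(0,3) -> caps B=0 W=2
Move 11: B@(3,3) -> caps B=0 W=2

Answer: 0 2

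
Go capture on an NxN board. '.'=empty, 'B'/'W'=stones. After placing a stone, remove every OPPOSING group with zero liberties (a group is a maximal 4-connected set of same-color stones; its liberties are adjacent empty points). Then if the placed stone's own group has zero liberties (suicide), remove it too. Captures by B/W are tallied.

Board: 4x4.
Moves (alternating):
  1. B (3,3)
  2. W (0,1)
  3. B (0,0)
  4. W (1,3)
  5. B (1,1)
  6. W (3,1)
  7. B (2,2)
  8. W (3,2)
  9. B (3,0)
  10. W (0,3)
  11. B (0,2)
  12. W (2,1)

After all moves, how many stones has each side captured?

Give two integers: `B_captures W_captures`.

Move 1: B@(3,3) -> caps B=0 W=0
Move 2: W@(0,1) -> caps B=0 W=0
Move 3: B@(0,0) -> caps B=0 W=0
Move 4: W@(1,3) -> caps B=0 W=0
Move 5: B@(1,1) -> caps B=0 W=0
Move 6: W@(3,1) -> caps B=0 W=0
Move 7: B@(2,2) -> caps B=0 W=0
Move 8: W@(3,2) -> caps B=0 W=0
Move 9: B@(3,0) -> caps B=0 W=0
Move 10: W@(0,3) -> caps B=0 W=0
Move 11: B@(0,2) -> caps B=1 W=0
Move 12: W@(2,1) -> caps B=1 W=0

Answer: 1 0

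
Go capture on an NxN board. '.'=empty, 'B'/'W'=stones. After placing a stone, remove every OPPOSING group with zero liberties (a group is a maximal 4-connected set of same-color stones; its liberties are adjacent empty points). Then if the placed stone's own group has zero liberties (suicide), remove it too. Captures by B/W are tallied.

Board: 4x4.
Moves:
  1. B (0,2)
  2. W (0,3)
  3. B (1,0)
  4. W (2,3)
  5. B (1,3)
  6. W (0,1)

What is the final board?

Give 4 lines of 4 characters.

Answer: .WB.
B..B
...W
....

Derivation:
Move 1: B@(0,2) -> caps B=0 W=0
Move 2: W@(0,3) -> caps B=0 W=0
Move 3: B@(1,0) -> caps B=0 W=0
Move 4: W@(2,3) -> caps B=0 W=0
Move 5: B@(1,3) -> caps B=1 W=0
Move 6: W@(0,1) -> caps B=1 W=0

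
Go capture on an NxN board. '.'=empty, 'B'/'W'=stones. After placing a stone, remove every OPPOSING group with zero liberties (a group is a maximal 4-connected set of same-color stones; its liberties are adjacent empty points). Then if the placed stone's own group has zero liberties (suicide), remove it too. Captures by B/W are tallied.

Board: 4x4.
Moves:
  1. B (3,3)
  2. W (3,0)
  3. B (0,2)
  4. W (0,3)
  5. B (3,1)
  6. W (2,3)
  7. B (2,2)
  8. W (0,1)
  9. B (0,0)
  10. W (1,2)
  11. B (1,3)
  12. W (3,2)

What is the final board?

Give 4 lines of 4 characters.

Move 1: B@(3,3) -> caps B=0 W=0
Move 2: W@(3,0) -> caps B=0 W=0
Move 3: B@(0,2) -> caps B=0 W=0
Move 4: W@(0,3) -> caps B=0 W=0
Move 5: B@(3,1) -> caps B=0 W=0
Move 6: W@(2,3) -> caps B=0 W=0
Move 7: B@(2,2) -> caps B=0 W=0
Move 8: W@(0,1) -> caps B=0 W=0
Move 9: B@(0,0) -> caps B=0 W=0
Move 10: W@(1,2) -> caps B=0 W=1
Move 11: B@(1,3) -> caps B=1 W=1
Move 12: W@(3,2) -> caps B=1 W=1

Answer: BW.W
..WB
..B.
WB.B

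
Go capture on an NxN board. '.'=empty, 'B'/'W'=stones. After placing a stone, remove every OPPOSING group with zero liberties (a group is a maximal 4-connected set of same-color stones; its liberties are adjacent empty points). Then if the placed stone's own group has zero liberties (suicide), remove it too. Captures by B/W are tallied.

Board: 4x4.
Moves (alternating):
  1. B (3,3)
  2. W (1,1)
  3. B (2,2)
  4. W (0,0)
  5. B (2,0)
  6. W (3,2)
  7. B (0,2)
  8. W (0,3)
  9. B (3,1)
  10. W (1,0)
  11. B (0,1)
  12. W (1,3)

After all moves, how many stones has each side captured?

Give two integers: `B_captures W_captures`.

Move 1: B@(3,3) -> caps B=0 W=0
Move 2: W@(1,1) -> caps B=0 W=0
Move 3: B@(2,2) -> caps B=0 W=0
Move 4: W@(0,0) -> caps B=0 W=0
Move 5: B@(2,0) -> caps B=0 W=0
Move 6: W@(3,2) -> caps B=0 W=0
Move 7: B@(0,2) -> caps B=0 W=0
Move 8: W@(0,3) -> caps B=0 W=0
Move 9: B@(3,1) -> caps B=1 W=0
Move 10: W@(1,0) -> caps B=1 W=0
Move 11: B@(0,1) -> caps B=1 W=0
Move 12: W@(1,3) -> caps B=1 W=0

Answer: 1 0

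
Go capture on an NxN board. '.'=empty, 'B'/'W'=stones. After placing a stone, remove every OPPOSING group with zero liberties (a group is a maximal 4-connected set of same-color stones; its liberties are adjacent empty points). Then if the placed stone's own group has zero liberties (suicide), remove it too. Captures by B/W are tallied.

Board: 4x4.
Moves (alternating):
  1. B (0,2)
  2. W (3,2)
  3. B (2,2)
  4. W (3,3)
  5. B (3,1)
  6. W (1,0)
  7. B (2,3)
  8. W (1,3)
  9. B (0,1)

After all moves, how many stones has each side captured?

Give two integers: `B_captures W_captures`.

Move 1: B@(0,2) -> caps B=0 W=0
Move 2: W@(3,2) -> caps B=0 W=0
Move 3: B@(2,2) -> caps B=0 W=0
Move 4: W@(3,3) -> caps B=0 W=0
Move 5: B@(3,1) -> caps B=0 W=0
Move 6: W@(1,0) -> caps B=0 W=0
Move 7: B@(2,3) -> caps B=2 W=0
Move 8: W@(1,3) -> caps B=2 W=0
Move 9: B@(0,1) -> caps B=2 W=0

Answer: 2 0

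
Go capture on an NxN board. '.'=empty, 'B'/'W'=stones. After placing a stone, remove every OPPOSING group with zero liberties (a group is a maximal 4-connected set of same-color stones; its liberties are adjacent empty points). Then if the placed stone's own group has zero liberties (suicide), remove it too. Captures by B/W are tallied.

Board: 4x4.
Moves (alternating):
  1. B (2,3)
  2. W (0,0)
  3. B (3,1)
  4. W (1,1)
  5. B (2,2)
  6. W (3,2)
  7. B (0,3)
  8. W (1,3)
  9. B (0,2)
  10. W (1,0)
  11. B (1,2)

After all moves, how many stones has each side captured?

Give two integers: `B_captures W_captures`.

Move 1: B@(2,3) -> caps B=0 W=0
Move 2: W@(0,0) -> caps B=0 W=0
Move 3: B@(3,1) -> caps B=0 W=0
Move 4: W@(1,1) -> caps B=0 W=0
Move 5: B@(2,2) -> caps B=0 W=0
Move 6: W@(3,2) -> caps B=0 W=0
Move 7: B@(0,3) -> caps B=0 W=0
Move 8: W@(1,3) -> caps B=0 W=0
Move 9: B@(0,2) -> caps B=0 W=0
Move 10: W@(1,0) -> caps B=0 W=0
Move 11: B@(1,2) -> caps B=1 W=0

Answer: 1 0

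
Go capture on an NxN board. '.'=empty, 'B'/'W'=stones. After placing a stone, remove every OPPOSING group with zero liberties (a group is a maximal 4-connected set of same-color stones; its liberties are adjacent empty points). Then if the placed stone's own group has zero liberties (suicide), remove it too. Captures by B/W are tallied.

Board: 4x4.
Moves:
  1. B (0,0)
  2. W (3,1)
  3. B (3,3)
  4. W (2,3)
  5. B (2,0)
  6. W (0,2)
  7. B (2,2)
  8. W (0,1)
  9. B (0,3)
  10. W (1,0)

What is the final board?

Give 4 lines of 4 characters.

Move 1: B@(0,0) -> caps B=0 W=0
Move 2: W@(3,1) -> caps B=0 W=0
Move 3: B@(3,3) -> caps B=0 W=0
Move 4: W@(2,3) -> caps B=0 W=0
Move 5: B@(2,0) -> caps B=0 W=0
Move 6: W@(0,2) -> caps B=0 W=0
Move 7: B@(2,2) -> caps B=0 W=0
Move 8: W@(0,1) -> caps B=0 W=0
Move 9: B@(0,3) -> caps B=0 W=0
Move 10: W@(1,0) -> caps B=0 W=1

Answer: .WWB
W...
B.BW
.W.B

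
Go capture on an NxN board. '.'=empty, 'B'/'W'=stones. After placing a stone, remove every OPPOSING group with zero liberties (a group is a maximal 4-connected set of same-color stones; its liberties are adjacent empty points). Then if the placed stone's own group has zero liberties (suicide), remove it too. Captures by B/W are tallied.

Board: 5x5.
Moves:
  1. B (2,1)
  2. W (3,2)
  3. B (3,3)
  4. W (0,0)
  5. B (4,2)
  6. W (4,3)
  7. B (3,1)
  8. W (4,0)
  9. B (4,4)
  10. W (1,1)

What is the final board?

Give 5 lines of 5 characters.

Move 1: B@(2,1) -> caps B=0 W=0
Move 2: W@(3,2) -> caps B=0 W=0
Move 3: B@(3,3) -> caps B=0 W=0
Move 4: W@(0,0) -> caps B=0 W=0
Move 5: B@(4,2) -> caps B=0 W=0
Move 6: W@(4,3) -> caps B=0 W=0
Move 7: B@(3,1) -> caps B=0 W=0
Move 8: W@(4,0) -> caps B=0 W=0
Move 9: B@(4,4) -> caps B=1 W=0
Move 10: W@(1,1) -> caps B=1 W=0

Answer: W....
.W...
.B...
.BWB.
W.B.B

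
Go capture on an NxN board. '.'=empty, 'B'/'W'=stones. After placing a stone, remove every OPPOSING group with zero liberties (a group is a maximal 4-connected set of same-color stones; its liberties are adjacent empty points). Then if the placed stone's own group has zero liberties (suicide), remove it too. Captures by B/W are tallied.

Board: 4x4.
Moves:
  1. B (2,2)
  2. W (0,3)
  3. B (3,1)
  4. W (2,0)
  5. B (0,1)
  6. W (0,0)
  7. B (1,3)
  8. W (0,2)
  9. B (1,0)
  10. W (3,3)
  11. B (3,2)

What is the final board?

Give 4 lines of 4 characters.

Move 1: B@(2,2) -> caps B=0 W=0
Move 2: W@(0,3) -> caps B=0 W=0
Move 3: B@(3,1) -> caps B=0 W=0
Move 4: W@(2,0) -> caps B=0 W=0
Move 5: B@(0,1) -> caps B=0 W=0
Move 6: W@(0,0) -> caps B=0 W=0
Move 7: B@(1,3) -> caps B=0 W=0
Move 8: W@(0,2) -> caps B=0 W=0
Move 9: B@(1,0) -> caps B=1 W=0
Move 10: W@(3,3) -> caps B=1 W=0
Move 11: B@(3,2) -> caps B=1 W=0

Answer: .BWW
B..B
W.B.
.BBW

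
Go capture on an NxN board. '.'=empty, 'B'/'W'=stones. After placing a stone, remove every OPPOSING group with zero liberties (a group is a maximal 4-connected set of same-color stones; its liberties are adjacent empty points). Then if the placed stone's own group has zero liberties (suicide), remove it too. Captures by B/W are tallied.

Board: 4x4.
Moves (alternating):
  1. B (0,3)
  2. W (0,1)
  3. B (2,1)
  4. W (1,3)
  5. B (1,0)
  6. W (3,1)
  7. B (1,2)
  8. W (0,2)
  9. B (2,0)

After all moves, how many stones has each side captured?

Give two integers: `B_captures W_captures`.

Move 1: B@(0,3) -> caps B=0 W=0
Move 2: W@(0,1) -> caps B=0 W=0
Move 3: B@(2,1) -> caps B=0 W=0
Move 4: W@(1,3) -> caps B=0 W=0
Move 5: B@(1,0) -> caps B=0 W=0
Move 6: W@(3,1) -> caps B=0 W=0
Move 7: B@(1,2) -> caps B=0 W=0
Move 8: W@(0,2) -> caps B=0 W=1
Move 9: B@(2,0) -> caps B=0 W=1

Answer: 0 1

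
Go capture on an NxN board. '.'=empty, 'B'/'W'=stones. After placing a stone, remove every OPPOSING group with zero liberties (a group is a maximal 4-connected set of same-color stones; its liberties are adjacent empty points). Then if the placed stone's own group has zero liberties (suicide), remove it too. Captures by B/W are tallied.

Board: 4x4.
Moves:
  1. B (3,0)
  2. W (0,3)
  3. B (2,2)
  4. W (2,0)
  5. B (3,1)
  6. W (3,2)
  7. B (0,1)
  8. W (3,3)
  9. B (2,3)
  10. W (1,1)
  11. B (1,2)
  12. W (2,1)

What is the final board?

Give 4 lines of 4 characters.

Move 1: B@(3,0) -> caps B=0 W=0
Move 2: W@(0,3) -> caps B=0 W=0
Move 3: B@(2,2) -> caps B=0 W=0
Move 4: W@(2,0) -> caps B=0 W=0
Move 5: B@(3,1) -> caps B=0 W=0
Move 6: W@(3,2) -> caps B=0 W=0
Move 7: B@(0,1) -> caps B=0 W=0
Move 8: W@(3,3) -> caps B=0 W=0
Move 9: B@(2,3) -> caps B=2 W=0
Move 10: W@(1,1) -> caps B=2 W=0
Move 11: B@(1,2) -> caps B=2 W=0
Move 12: W@(2,1) -> caps B=2 W=0

Answer: .B.W
.WB.
WWBB
BB..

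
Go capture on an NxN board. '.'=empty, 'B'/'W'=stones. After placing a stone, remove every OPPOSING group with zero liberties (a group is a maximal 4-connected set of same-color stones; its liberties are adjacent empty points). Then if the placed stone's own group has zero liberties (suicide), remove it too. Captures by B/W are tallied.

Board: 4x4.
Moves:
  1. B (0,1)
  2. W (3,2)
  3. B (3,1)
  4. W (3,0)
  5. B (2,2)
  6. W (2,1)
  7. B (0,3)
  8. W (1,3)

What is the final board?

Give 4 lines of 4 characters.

Answer: .B.B
...W
.WB.
W.W.

Derivation:
Move 1: B@(0,1) -> caps B=0 W=0
Move 2: W@(3,2) -> caps B=0 W=0
Move 3: B@(3,1) -> caps B=0 W=0
Move 4: W@(3,0) -> caps B=0 W=0
Move 5: B@(2,2) -> caps B=0 W=0
Move 6: W@(2,1) -> caps B=0 W=1
Move 7: B@(0,3) -> caps B=0 W=1
Move 8: W@(1,3) -> caps B=0 W=1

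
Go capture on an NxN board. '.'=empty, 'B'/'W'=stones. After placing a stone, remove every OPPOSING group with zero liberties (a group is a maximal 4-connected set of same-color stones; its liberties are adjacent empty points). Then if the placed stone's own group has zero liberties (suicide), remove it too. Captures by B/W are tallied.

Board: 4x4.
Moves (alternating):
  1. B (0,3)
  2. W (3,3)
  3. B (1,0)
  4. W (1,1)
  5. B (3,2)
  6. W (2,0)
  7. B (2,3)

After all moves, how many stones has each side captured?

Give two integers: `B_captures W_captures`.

Answer: 1 0

Derivation:
Move 1: B@(0,3) -> caps B=0 W=0
Move 2: W@(3,3) -> caps B=0 W=0
Move 3: B@(1,0) -> caps B=0 W=0
Move 4: W@(1,1) -> caps B=0 W=0
Move 5: B@(3,2) -> caps B=0 W=0
Move 6: W@(2,0) -> caps B=0 W=0
Move 7: B@(2,3) -> caps B=1 W=0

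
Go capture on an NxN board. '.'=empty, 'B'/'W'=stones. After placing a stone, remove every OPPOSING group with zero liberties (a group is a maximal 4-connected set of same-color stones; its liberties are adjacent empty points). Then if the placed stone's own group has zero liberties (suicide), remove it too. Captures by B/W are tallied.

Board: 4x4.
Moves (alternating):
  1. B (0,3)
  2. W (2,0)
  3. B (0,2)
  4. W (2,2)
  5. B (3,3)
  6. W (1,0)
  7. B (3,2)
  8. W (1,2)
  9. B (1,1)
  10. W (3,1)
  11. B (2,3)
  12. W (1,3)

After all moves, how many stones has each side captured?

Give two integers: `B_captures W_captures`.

Answer: 0 3

Derivation:
Move 1: B@(0,3) -> caps B=0 W=0
Move 2: W@(2,0) -> caps B=0 W=0
Move 3: B@(0,2) -> caps B=0 W=0
Move 4: W@(2,2) -> caps B=0 W=0
Move 5: B@(3,3) -> caps B=0 W=0
Move 6: W@(1,0) -> caps B=0 W=0
Move 7: B@(3,2) -> caps B=0 W=0
Move 8: W@(1,2) -> caps B=0 W=0
Move 9: B@(1,1) -> caps B=0 W=0
Move 10: W@(3,1) -> caps B=0 W=0
Move 11: B@(2,3) -> caps B=0 W=0
Move 12: W@(1,3) -> caps B=0 W=3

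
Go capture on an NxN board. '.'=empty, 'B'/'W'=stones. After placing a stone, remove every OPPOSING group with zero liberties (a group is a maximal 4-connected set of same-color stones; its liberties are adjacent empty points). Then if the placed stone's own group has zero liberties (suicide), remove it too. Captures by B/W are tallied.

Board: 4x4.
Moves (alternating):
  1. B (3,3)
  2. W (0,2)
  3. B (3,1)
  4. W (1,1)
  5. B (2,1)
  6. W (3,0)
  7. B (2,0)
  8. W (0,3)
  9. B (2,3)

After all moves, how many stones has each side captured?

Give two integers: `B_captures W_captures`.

Move 1: B@(3,3) -> caps B=0 W=0
Move 2: W@(0,2) -> caps B=0 W=0
Move 3: B@(3,1) -> caps B=0 W=0
Move 4: W@(1,1) -> caps B=0 W=0
Move 5: B@(2,1) -> caps B=0 W=0
Move 6: W@(3,0) -> caps B=0 W=0
Move 7: B@(2,0) -> caps B=1 W=0
Move 8: W@(0,3) -> caps B=1 W=0
Move 9: B@(2,3) -> caps B=1 W=0

Answer: 1 0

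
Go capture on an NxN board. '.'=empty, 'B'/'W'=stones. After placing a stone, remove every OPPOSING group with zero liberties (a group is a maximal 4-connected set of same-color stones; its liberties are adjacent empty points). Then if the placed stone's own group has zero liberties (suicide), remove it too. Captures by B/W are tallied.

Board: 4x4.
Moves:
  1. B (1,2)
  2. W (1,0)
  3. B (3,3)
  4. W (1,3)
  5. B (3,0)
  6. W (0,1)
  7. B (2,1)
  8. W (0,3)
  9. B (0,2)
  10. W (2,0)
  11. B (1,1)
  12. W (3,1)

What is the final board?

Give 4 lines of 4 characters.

Move 1: B@(1,2) -> caps B=0 W=0
Move 2: W@(1,0) -> caps B=0 W=0
Move 3: B@(3,3) -> caps B=0 W=0
Move 4: W@(1,3) -> caps B=0 W=0
Move 5: B@(3,0) -> caps B=0 W=0
Move 6: W@(0,1) -> caps B=0 W=0
Move 7: B@(2,1) -> caps B=0 W=0
Move 8: W@(0,3) -> caps B=0 W=0
Move 9: B@(0,2) -> caps B=0 W=0
Move 10: W@(2,0) -> caps B=0 W=0
Move 11: B@(1,1) -> caps B=0 W=0
Move 12: W@(3,1) -> caps B=0 W=1

Answer: .WBW
WBBW
WB..
.W.B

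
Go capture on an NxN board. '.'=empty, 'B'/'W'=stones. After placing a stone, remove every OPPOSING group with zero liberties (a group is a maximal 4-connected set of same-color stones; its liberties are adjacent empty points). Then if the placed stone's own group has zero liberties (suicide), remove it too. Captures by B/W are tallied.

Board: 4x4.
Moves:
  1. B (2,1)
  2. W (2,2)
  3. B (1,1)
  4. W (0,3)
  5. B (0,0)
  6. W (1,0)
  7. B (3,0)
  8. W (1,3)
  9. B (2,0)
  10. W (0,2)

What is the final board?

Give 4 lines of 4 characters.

Answer: B.WW
.B.W
BBW.
B...

Derivation:
Move 1: B@(2,1) -> caps B=0 W=0
Move 2: W@(2,2) -> caps B=0 W=0
Move 3: B@(1,1) -> caps B=0 W=0
Move 4: W@(0,3) -> caps B=0 W=0
Move 5: B@(0,0) -> caps B=0 W=0
Move 6: W@(1,0) -> caps B=0 W=0
Move 7: B@(3,0) -> caps B=0 W=0
Move 8: W@(1,3) -> caps B=0 W=0
Move 9: B@(2,0) -> caps B=1 W=0
Move 10: W@(0,2) -> caps B=1 W=0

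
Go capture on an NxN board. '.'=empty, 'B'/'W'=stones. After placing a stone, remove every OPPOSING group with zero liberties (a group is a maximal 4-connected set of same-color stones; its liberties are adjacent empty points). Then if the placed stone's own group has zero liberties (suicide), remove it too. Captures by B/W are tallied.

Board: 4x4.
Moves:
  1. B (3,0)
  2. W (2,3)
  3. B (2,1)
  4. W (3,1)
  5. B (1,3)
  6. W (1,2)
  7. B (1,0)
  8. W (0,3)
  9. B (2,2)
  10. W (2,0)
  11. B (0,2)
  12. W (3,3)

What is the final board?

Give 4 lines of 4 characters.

Answer: ..BW
B.W.
WBBW
.W.W

Derivation:
Move 1: B@(3,0) -> caps B=0 W=0
Move 2: W@(2,3) -> caps B=0 W=0
Move 3: B@(2,1) -> caps B=0 W=0
Move 4: W@(3,1) -> caps B=0 W=0
Move 5: B@(1,3) -> caps B=0 W=0
Move 6: W@(1,2) -> caps B=0 W=0
Move 7: B@(1,0) -> caps B=0 W=0
Move 8: W@(0,3) -> caps B=0 W=1
Move 9: B@(2,2) -> caps B=0 W=1
Move 10: W@(2,0) -> caps B=0 W=2
Move 11: B@(0,2) -> caps B=0 W=2
Move 12: W@(3,3) -> caps B=0 W=2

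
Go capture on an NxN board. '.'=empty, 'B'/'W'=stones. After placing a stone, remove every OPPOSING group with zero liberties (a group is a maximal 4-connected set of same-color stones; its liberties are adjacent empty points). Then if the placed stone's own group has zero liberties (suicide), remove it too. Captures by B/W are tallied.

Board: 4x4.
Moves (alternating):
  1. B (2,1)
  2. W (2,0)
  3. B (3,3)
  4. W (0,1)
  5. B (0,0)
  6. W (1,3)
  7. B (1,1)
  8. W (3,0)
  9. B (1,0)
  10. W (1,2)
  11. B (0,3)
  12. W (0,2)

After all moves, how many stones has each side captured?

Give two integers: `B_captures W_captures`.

Answer: 0 1

Derivation:
Move 1: B@(2,1) -> caps B=0 W=0
Move 2: W@(2,0) -> caps B=0 W=0
Move 3: B@(3,3) -> caps B=0 W=0
Move 4: W@(0,1) -> caps B=0 W=0
Move 5: B@(0,0) -> caps B=0 W=0
Move 6: W@(1,3) -> caps B=0 W=0
Move 7: B@(1,1) -> caps B=0 W=0
Move 8: W@(3,0) -> caps B=0 W=0
Move 9: B@(1,0) -> caps B=0 W=0
Move 10: W@(1,2) -> caps B=0 W=0
Move 11: B@(0,3) -> caps B=0 W=0
Move 12: W@(0,2) -> caps B=0 W=1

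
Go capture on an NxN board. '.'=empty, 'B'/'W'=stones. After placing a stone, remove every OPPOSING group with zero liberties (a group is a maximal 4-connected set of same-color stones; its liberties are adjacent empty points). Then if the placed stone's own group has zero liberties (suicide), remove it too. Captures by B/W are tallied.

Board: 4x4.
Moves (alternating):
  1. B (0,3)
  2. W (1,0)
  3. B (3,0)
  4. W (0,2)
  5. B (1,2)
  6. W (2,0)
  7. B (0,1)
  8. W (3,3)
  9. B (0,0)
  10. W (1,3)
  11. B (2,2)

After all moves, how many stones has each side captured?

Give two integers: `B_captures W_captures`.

Answer: 1 0

Derivation:
Move 1: B@(0,3) -> caps B=0 W=0
Move 2: W@(1,0) -> caps B=0 W=0
Move 3: B@(3,0) -> caps B=0 W=0
Move 4: W@(0,2) -> caps B=0 W=0
Move 5: B@(1,2) -> caps B=0 W=0
Move 6: W@(2,0) -> caps B=0 W=0
Move 7: B@(0,1) -> caps B=1 W=0
Move 8: W@(3,3) -> caps B=1 W=0
Move 9: B@(0,0) -> caps B=1 W=0
Move 10: W@(1,3) -> caps B=1 W=0
Move 11: B@(2,2) -> caps B=1 W=0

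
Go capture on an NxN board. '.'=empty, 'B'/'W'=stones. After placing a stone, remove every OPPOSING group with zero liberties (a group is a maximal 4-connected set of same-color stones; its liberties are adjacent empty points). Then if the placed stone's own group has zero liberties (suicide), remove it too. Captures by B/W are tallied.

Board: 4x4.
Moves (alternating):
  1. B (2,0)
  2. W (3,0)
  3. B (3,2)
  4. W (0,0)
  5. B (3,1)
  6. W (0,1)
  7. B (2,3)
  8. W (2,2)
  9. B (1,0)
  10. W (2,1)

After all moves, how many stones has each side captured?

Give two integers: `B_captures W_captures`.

Answer: 1 0

Derivation:
Move 1: B@(2,0) -> caps B=0 W=0
Move 2: W@(3,0) -> caps B=0 W=0
Move 3: B@(3,2) -> caps B=0 W=0
Move 4: W@(0,0) -> caps B=0 W=0
Move 5: B@(3,1) -> caps B=1 W=0
Move 6: W@(0,1) -> caps B=1 W=0
Move 7: B@(2,3) -> caps B=1 W=0
Move 8: W@(2,2) -> caps B=1 W=0
Move 9: B@(1,0) -> caps B=1 W=0
Move 10: W@(2,1) -> caps B=1 W=0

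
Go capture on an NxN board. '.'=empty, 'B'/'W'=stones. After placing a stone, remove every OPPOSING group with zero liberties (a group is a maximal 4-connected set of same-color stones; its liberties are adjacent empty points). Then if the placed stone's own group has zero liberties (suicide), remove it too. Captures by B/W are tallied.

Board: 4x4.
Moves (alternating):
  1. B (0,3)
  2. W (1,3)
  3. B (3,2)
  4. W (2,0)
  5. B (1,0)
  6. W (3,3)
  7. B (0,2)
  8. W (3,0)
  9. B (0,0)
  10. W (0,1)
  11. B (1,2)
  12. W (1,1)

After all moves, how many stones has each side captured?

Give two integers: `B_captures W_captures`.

Answer: 0 2

Derivation:
Move 1: B@(0,3) -> caps B=0 W=0
Move 2: W@(1,3) -> caps B=0 W=0
Move 3: B@(3,2) -> caps B=0 W=0
Move 4: W@(2,0) -> caps B=0 W=0
Move 5: B@(1,0) -> caps B=0 W=0
Move 6: W@(3,3) -> caps B=0 W=0
Move 7: B@(0,2) -> caps B=0 W=0
Move 8: W@(3,0) -> caps B=0 W=0
Move 9: B@(0,0) -> caps B=0 W=0
Move 10: W@(0,1) -> caps B=0 W=0
Move 11: B@(1,2) -> caps B=0 W=0
Move 12: W@(1,1) -> caps B=0 W=2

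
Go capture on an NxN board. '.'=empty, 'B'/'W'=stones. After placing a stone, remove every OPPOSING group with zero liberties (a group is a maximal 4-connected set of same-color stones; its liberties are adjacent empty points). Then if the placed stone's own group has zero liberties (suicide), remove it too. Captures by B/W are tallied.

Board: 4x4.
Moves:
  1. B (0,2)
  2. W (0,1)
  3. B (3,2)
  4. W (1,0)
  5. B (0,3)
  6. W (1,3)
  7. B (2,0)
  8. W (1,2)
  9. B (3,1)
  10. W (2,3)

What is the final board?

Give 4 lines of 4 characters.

Move 1: B@(0,2) -> caps B=0 W=0
Move 2: W@(0,1) -> caps B=0 W=0
Move 3: B@(3,2) -> caps B=0 W=0
Move 4: W@(1,0) -> caps B=0 W=0
Move 5: B@(0,3) -> caps B=0 W=0
Move 6: W@(1,3) -> caps B=0 W=0
Move 7: B@(2,0) -> caps B=0 W=0
Move 8: W@(1,2) -> caps B=0 W=2
Move 9: B@(3,1) -> caps B=0 W=2
Move 10: W@(2,3) -> caps B=0 W=2

Answer: .W..
W.WW
B..W
.BB.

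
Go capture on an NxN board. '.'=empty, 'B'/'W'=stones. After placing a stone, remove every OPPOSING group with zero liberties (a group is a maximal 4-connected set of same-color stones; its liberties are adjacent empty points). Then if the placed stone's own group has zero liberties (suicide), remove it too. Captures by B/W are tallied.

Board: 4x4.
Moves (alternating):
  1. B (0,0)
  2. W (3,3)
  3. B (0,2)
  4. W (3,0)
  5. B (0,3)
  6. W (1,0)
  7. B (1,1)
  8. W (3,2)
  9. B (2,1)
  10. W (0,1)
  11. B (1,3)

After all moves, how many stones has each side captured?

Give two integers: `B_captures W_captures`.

Move 1: B@(0,0) -> caps B=0 W=0
Move 2: W@(3,3) -> caps B=0 W=0
Move 3: B@(0,2) -> caps B=0 W=0
Move 4: W@(3,0) -> caps B=0 W=0
Move 5: B@(0,3) -> caps B=0 W=0
Move 6: W@(1,0) -> caps B=0 W=0
Move 7: B@(1,1) -> caps B=0 W=0
Move 8: W@(3,2) -> caps B=0 W=0
Move 9: B@(2,1) -> caps B=0 W=0
Move 10: W@(0,1) -> caps B=0 W=1
Move 11: B@(1,3) -> caps B=0 W=1

Answer: 0 1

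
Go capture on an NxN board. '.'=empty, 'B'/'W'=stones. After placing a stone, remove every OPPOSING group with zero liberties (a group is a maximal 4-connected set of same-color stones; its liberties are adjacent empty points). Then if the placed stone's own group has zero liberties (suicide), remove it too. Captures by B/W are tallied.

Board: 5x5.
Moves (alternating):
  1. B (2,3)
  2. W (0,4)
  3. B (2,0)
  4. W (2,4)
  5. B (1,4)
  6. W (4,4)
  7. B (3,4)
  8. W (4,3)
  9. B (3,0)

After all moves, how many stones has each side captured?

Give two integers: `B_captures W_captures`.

Answer: 1 0

Derivation:
Move 1: B@(2,3) -> caps B=0 W=0
Move 2: W@(0,4) -> caps B=0 W=0
Move 3: B@(2,0) -> caps B=0 W=0
Move 4: W@(2,4) -> caps B=0 W=0
Move 5: B@(1,4) -> caps B=0 W=0
Move 6: W@(4,4) -> caps B=0 W=0
Move 7: B@(3,4) -> caps B=1 W=0
Move 8: W@(4,3) -> caps B=1 W=0
Move 9: B@(3,0) -> caps B=1 W=0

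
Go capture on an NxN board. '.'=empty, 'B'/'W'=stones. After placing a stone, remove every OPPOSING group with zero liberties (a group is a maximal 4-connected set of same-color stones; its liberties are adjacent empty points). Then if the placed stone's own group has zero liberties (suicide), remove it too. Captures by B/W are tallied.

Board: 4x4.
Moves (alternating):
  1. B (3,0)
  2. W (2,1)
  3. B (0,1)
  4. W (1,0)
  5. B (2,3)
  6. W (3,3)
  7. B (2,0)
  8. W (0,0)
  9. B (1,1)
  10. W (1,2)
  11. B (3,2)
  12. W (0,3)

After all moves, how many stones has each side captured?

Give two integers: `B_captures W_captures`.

Answer: 3 0

Derivation:
Move 1: B@(3,0) -> caps B=0 W=0
Move 2: W@(2,1) -> caps B=0 W=0
Move 3: B@(0,1) -> caps B=0 W=0
Move 4: W@(1,0) -> caps B=0 W=0
Move 5: B@(2,3) -> caps B=0 W=0
Move 6: W@(3,3) -> caps B=0 W=0
Move 7: B@(2,0) -> caps B=0 W=0
Move 8: W@(0,0) -> caps B=0 W=0
Move 9: B@(1,1) -> caps B=2 W=0
Move 10: W@(1,2) -> caps B=2 W=0
Move 11: B@(3,2) -> caps B=3 W=0
Move 12: W@(0,3) -> caps B=3 W=0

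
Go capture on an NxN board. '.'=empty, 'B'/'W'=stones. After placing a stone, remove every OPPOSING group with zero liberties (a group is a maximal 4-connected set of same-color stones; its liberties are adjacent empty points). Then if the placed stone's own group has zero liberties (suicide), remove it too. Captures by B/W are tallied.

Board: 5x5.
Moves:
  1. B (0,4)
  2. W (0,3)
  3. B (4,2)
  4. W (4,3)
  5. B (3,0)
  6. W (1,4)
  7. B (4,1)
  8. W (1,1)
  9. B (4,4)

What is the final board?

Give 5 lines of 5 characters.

Move 1: B@(0,4) -> caps B=0 W=0
Move 2: W@(0,3) -> caps B=0 W=0
Move 3: B@(4,2) -> caps B=0 W=0
Move 4: W@(4,3) -> caps B=0 W=0
Move 5: B@(3,0) -> caps B=0 W=0
Move 6: W@(1,4) -> caps B=0 W=1
Move 7: B@(4,1) -> caps B=0 W=1
Move 8: W@(1,1) -> caps B=0 W=1
Move 9: B@(4,4) -> caps B=0 W=1

Answer: ...W.
.W..W
.....
B....
.BBWB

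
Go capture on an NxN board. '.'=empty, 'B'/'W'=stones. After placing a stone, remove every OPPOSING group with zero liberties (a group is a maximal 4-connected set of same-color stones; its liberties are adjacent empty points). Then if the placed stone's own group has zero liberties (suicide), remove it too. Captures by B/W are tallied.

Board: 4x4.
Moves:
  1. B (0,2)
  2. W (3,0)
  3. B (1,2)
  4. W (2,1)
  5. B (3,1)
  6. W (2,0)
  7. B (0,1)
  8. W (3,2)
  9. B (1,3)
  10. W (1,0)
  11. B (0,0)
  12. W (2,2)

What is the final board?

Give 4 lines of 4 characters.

Answer: BBB.
W.BB
WWW.
W.W.

Derivation:
Move 1: B@(0,2) -> caps B=0 W=0
Move 2: W@(3,0) -> caps B=0 W=0
Move 3: B@(1,2) -> caps B=0 W=0
Move 4: W@(2,1) -> caps B=0 W=0
Move 5: B@(3,1) -> caps B=0 W=0
Move 6: W@(2,0) -> caps B=0 W=0
Move 7: B@(0,1) -> caps B=0 W=0
Move 8: W@(3,2) -> caps B=0 W=1
Move 9: B@(1,3) -> caps B=0 W=1
Move 10: W@(1,0) -> caps B=0 W=1
Move 11: B@(0,0) -> caps B=0 W=1
Move 12: W@(2,2) -> caps B=0 W=1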